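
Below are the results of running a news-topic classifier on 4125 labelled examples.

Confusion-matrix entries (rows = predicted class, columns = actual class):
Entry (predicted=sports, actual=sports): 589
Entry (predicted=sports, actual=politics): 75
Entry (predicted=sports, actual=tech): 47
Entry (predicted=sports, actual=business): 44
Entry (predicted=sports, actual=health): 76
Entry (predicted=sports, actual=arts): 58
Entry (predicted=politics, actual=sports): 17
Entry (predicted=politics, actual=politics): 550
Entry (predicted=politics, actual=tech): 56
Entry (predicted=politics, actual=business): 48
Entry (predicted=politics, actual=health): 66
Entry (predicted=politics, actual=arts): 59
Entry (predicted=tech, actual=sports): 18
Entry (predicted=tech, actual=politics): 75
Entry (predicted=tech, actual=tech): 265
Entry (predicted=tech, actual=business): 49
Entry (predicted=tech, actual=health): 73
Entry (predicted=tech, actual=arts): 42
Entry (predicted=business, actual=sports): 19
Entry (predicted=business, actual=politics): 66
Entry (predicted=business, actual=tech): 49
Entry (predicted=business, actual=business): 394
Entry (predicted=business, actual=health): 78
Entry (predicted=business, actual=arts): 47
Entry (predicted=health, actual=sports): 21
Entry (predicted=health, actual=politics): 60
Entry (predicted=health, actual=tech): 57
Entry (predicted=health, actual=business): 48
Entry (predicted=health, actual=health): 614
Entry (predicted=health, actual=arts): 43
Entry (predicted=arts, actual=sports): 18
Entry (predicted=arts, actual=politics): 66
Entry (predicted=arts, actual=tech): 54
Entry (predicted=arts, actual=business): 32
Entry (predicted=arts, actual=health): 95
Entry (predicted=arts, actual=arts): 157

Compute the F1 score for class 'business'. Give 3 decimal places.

F1 score = 2·TP/(2·TP+FP+FN).
business: TP=394, FP=19+66+49+78+47=259, FN=44+48+49+48+32=221 → 788/1268 = 0.6215

0.621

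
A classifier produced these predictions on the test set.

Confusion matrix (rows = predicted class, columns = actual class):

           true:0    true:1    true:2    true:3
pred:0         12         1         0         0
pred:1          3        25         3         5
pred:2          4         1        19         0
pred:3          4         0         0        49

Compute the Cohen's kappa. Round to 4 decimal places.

Observed agreement pₒ = trace/N = 105/126 = 0.83333
Expected agreement pₑ = Σ (rowᵢ·colᵢ)/N² = (23·13 + 27·36 + 22·24 + 54·53)/126² = 0.29359
κ = (pₒ − pₑ)/(1 − pₑ) = (0.83333 − 0.29359)/(1 − 0.29359) = 0.7641

0.7641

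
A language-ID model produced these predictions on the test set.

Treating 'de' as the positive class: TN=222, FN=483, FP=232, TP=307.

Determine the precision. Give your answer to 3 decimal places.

Precision = TP/(TP+FP) = 307/(307+232) = 307/539 = 0.570

0.570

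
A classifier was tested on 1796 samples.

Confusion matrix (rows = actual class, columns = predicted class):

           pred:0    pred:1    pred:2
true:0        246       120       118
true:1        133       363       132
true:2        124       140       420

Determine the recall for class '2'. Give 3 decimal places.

Take TP from the diagonal, FP from the rest of the '2' prediction marginal, FN from the rest of the '2' actual marginal.
recall = TP/(TP+FN).
2: TP=420, FN=124+140=264 → 420/684 = 0.6140

0.614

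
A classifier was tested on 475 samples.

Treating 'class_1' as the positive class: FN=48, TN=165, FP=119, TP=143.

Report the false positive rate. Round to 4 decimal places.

0.4190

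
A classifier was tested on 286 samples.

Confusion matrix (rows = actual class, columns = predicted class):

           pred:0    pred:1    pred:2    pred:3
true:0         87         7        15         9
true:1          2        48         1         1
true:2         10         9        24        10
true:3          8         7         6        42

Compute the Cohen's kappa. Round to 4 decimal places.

Observed agreement pₒ = trace/N = 201/286 = 0.70280
Expected agreement pₑ = Σ (rowᵢ·colᵢ)/N² = (118·107 + 52·71 + 53·46 + 63·62)/286² = 0.27706
κ = (pₒ − pₑ)/(1 − pₑ) = (0.70280 − 0.27706)/(1 − 0.27706) = 0.5889

0.5889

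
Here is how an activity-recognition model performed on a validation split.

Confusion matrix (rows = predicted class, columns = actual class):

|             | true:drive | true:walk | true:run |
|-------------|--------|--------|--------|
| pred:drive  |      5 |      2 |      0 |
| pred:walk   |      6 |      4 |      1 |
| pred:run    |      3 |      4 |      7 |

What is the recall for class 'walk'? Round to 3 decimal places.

0.400

Take TP from the diagonal, FP from the rest of the 'walk' prediction marginal, FN from the rest of the 'walk' actual marginal.
recall = TP/(TP+FN).
walk: TP=4, FN=2+4=6 → 4/10 = 0.4000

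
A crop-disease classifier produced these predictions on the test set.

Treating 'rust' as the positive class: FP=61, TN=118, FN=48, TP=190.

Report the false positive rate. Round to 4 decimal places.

FPR = FP/(FP+TN) = 61/(61+118) = 0.3408

0.3408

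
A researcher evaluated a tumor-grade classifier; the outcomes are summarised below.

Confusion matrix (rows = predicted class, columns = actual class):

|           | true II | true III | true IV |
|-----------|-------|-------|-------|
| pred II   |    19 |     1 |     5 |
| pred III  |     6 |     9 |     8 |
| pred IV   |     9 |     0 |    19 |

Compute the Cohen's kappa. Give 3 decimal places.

0.420

Observed agreement pₒ = trace/N = 47/76 = 0.6184
Expected agreement pₑ = Σ (rowᵢ·colᵢ)/N² = (34·25 + 10·23 + 32·28)/76² = 0.3421
κ = (pₒ − pₑ)/(1 − pₑ) = (0.6184 − 0.3421)/(1 − 0.3421) = 0.420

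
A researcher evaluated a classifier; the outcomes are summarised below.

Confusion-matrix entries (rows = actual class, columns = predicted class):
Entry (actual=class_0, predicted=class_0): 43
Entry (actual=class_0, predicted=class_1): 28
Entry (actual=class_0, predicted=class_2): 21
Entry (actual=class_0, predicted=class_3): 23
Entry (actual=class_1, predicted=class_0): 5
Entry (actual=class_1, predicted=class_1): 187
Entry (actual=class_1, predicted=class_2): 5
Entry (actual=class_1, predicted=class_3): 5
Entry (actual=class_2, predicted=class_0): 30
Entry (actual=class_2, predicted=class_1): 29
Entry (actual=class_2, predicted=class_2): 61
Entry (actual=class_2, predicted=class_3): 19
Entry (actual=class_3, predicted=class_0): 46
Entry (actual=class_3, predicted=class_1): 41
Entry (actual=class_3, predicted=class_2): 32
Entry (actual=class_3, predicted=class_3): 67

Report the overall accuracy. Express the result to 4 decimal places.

0.5576

Accuracy = trace / total = (43+187+61+67=358) / 642 = 358/642 = 0.5576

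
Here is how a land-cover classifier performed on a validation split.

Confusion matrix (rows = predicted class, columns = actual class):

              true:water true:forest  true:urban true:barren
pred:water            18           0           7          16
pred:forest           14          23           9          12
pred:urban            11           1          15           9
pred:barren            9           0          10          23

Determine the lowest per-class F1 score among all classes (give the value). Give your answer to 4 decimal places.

0.3871

Per-class F1 score (2·TP/(2·TP+FP+FN)):
  water: TP=18, FP=0+7+16=23, FN=14+11+9=34 → 36/93 = 0.38710
  forest: TP=23, FP=14+9+12=35, FN=0+1+0=1 → 46/82 = 0.56098
  urban: TP=15, FP=11+1+9=21, FN=7+9+10=26 → 30/77 = 0.38961
  barren: TP=23, FP=9+0+10=19, FN=16+12+9=37 → 46/102 = 0.45098
Lowest is class 'water' with F1 score = 0.3871.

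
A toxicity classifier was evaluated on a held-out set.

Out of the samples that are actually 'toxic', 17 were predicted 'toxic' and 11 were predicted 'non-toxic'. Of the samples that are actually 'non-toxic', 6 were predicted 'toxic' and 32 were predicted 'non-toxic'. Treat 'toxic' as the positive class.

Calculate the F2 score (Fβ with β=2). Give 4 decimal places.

0.6296

Fβ = (1+β²)·TP / ((1+β²)·TP + β²·FN + FP), with β²=4
= 5·17 / (5·17 + 4·11 + 6) = 0.6296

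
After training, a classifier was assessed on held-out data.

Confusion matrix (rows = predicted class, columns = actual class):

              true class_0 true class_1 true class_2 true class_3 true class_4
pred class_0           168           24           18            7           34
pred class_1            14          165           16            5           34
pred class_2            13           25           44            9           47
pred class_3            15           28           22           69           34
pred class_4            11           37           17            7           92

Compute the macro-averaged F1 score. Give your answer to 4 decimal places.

0.5351

Per-class F1 score (2·TP/(2·TP+FP+FN)):
  class_0: TP=168, FP=24+18+7+34=83, FN=14+13+15+11=53 → 336/472 = 0.71186
  class_1: TP=165, FP=14+16+5+34=69, FN=24+25+28+37=114 → 330/513 = 0.64327
  class_2: TP=44, FP=13+25+9+47=94, FN=18+16+22+17=73 → 88/255 = 0.34510
  class_3: TP=69, FP=15+28+22+34=99, FN=7+5+9+7=28 → 138/265 = 0.52075
  class_4: TP=92, FP=11+37+17+7=72, FN=34+34+47+34=149 → 184/405 = 0.45432
Macro-F1 score = mean = (0.71186 + 0.64327 + 0.34510 + 0.52075 + 0.45432) / 5 = 0.5351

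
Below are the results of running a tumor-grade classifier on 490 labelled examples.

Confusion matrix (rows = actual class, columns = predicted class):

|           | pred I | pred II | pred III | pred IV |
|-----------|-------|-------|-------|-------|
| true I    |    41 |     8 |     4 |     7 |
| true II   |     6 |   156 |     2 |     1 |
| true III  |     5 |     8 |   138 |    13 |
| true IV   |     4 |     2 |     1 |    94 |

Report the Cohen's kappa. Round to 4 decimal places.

0.8269

Observed agreement pₒ = trace/N = 429/490 = 0.87551
Expected agreement pₑ = Σ (rowᵢ·colᵢ)/N² = (60·56 + 165·174 + 164·145 + 101·115)/490² = 0.28099
κ = (pₒ − pₑ)/(1 − pₑ) = (0.87551 − 0.28099)/(1 − 0.28099) = 0.8269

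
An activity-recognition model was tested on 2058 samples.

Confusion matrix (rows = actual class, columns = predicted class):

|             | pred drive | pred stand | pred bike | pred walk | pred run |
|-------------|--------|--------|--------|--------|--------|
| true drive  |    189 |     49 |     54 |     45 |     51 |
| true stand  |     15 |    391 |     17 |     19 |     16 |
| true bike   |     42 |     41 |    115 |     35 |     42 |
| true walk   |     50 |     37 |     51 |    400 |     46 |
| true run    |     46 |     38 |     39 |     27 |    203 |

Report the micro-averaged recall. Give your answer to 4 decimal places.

0.6307

Micro-averaging pools counts across classes: ΣTP=1298, ΣFP=760, ΣFN=760.
Micro-recall = TP/(TP+FN) on pooled counts = 0.6307 (equals overall accuracy in single-label multiclass).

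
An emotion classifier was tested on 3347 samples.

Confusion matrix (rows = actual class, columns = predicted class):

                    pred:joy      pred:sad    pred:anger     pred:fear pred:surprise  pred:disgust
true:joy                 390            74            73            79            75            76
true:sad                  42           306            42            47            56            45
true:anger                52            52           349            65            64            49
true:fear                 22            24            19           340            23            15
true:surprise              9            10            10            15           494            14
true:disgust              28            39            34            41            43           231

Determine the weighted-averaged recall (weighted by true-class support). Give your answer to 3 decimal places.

0.630

Per-class recall (TP/(TP+FN)):
  joy: TP=390, FN=74+73+79+75+76=377 → 390/767 = 0.5085
  sad: TP=306, FN=42+42+47+56+45=232 → 306/538 = 0.5688
  anger: TP=349, FN=52+52+65+64+49=282 → 349/631 = 0.5531
  fear: TP=340, FN=22+24+19+23+15=103 → 340/443 = 0.7675
  surprise: TP=494, FN=9+10+10+15+14=58 → 494/552 = 0.8949
  disgust: TP=231, FN=28+39+34+41+43=185 → 231/416 = 0.5553
Weighted-recall = Σ (supportᵢ/N)·recallᵢ with N=3347: (767/3347)·0.5085 + (538/3347)·0.5688 + (631/3347)·0.5531 + (443/3347)·0.7675 + (552/3347)·0.8949 + (416/3347)·0.5553 = 0.630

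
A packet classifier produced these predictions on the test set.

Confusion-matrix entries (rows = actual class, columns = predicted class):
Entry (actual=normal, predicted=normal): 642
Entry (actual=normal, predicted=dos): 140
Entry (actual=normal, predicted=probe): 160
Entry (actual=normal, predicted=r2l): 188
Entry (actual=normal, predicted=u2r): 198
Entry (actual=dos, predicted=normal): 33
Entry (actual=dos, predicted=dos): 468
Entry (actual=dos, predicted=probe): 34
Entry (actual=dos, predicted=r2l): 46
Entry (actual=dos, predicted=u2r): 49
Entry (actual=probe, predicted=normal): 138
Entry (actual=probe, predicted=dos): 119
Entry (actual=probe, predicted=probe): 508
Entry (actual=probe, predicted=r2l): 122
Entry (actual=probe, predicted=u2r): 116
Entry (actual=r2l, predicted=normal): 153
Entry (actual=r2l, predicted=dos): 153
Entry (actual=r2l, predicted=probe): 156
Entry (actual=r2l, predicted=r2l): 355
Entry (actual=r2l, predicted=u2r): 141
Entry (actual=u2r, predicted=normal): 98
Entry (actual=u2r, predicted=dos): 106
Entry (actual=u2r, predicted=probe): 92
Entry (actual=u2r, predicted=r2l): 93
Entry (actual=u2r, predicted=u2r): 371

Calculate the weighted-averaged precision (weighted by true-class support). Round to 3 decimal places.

Per-class precision (TP/(TP+FP)):
  normal: TP=642, FP=33+138+153+98=422 → 642/1064 = 0.6034
  dos: TP=468, FP=140+119+153+106=518 → 468/986 = 0.4746
  probe: TP=508, FP=160+34+156+92=442 → 508/950 = 0.5347
  r2l: TP=355, FP=188+46+122+93=449 → 355/804 = 0.4415
  u2r: TP=371, FP=198+49+116+141=504 → 371/875 = 0.4240
Weighted-precision = Σ (supportᵢ/N)·precisionᵢ with N=4679: (1328/4679)·0.6034 + (630/4679)·0.4746 + (1003/4679)·0.5347 + (958/4679)·0.4415 + (760/4679)·0.4240 = 0.509

0.509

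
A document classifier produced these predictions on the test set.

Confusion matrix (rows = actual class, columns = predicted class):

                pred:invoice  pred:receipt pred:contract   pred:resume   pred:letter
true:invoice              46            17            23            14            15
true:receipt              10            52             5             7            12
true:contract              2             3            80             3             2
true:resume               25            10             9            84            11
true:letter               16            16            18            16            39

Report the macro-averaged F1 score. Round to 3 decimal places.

0.554

Per-class F1 score (2·TP/(2·TP+FP+FN)):
  invoice: TP=46, FP=10+2+25+16=53, FN=17+23+14+15=69 → 92/214 = 0.4299
  receipt: TP=52, FP=17+3+10+16=46, FN=10+5+7+12=34 → 104/184 = 0.5652
  contract: TP=80, FP=23+5+9+18=55, FN=2+3+3+2=10 → 160/225 = 0.7111
  resume: TP=84, FP=14+7+3+16=40, FN=25+10+9+11=55 → 168/263 = 0.6388
  letter: TP=39, FP=15+12+2+11=40, FN=16+16+18+16=66 → 78/184 = 0.4239
Macro-F1 score = mean = (0.4299 + 0.5652 + 0.7111 + 0.6388 + 0.4239) / 5 = 0.554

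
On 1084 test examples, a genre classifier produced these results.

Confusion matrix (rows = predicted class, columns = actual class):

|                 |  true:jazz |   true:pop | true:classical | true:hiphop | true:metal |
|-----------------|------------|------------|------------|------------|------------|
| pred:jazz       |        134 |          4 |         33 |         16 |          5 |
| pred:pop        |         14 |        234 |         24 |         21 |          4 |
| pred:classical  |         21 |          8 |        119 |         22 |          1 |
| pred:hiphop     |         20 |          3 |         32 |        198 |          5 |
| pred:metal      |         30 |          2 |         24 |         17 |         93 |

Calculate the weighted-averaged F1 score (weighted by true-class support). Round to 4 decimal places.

0.7117

Per-class F1 score (2·TP/(2·TP+FP+FN)):
  jazz: TP=134, FP=4+33+16+5=58, FN=14+21+20+30=85 → 268/411 = 0.65207
  pop: TP=234, FP=14+24+21+4=63, FN=4+8+3+2=17 → 468/548 = 0.85401
  classical: TP=119, FP=21+8+22+1=52, FN=33+24+32+24=113 → 238/403 = 0.59057
  hiphop: TP=198, FP=20+3+32+5=60, FN=16+21+22+17=76 → 396/532 = 0.74436
  metal: TP=93, FP=30+2+24+17=73, FN=5+4+1+5=15 → 186/274 = 0.67883
Weighted-F1 score = Σ (supportᵢ/N)·F1 scoreᵢ with N=1084: (219/1084)·0.65207 + (251/1084)·0.85401 + (232/1084)·0.59057 + (274/1084)·0.74436 + (108/1084)·0.67883 = 0.7117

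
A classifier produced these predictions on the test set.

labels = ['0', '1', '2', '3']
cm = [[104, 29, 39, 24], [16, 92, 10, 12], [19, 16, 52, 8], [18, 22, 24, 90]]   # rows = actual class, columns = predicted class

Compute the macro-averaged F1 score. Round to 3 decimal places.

0.581

Per-class F1 score (2·TP/(2·TP+FP+FN)):
  0: TP=104, FP=16+19+18=53, FN=29+39+24=92 → 208/353 = 0.5892
  1: TP=92, FP=29+16+22=67, FN=16+10+12=38 → 184/289 = 0.6367
  2: TP=52, FP=39+10+24=73, FN=19+16+8=43 → 104/220 = 0.4727
  3: TP=90, FP=24+12+8=44, FN=18+22+24=64 → 180/288 = 0.6250
Macro-F1 score = mean = (0.5892 + 0.6367 + 0.4727 + 0.6250) / 4 = 0.581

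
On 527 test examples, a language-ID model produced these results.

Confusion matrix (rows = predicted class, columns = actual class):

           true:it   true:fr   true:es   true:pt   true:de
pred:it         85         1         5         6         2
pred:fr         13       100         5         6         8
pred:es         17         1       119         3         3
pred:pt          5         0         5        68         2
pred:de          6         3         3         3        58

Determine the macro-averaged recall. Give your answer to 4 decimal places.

0.8162

Per-class recall (TP/(TP+FN)):
  it: TP=85, FN=13+17+5+6=41 → 85/126 = 0.67460
  fr: TP=100, FN=1+1+0+3=5 → 100/105 = 0.95238
  es: TP=119, FN=5+5+5+3=18 → 119/137 = 0.86861
  pt: TP=68, FN=6+6+3+3=18 → 68/86 = 0.79070
  de: TP=58, FN=2+8+3+2=15 → 58/73 = 0.79452
Macro-recall = mean = (0.67460 + 0.95238 + 0.86861 + 0.79070 + 0.79452) / 5 = 0.8162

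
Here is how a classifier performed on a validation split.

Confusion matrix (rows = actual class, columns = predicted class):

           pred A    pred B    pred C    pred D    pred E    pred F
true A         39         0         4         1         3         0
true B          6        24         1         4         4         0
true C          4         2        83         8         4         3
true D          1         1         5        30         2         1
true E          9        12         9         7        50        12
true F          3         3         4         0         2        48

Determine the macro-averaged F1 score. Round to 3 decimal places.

Per-class F1 score (2·TP/(2·TP+FP+FN)):
  A: TP=39, FP=6+4+1+9+3=23, FN=0+4+1+3+0=8 → 78/109 = 0.7156
  B: TP=24, FP=0+2+1+12+3=18, FN=6+1+4+4+0=15 → 48/81 = 0.5926
  C: TP=83, FP=4+1+5+9+4=23, FN=4+2+8+4+3=21 → 166/210 = 0.7905
  D: TP=30, FP=1+4+8+7+0=20, FN=1+1+5+2+1=10 → 60/90 = 0.6667
  E: TP=50, FP=3+4+4+2+2=15, FN=9+12+9+7+12=49 → 100/164 = 0.6098
  F: TP=48, FP=0+0+3+1+12=16, FN=3+3+4+0+2=12 → 96/124 = 0.7742
Macro-F1 score = mean = (0.7156 + 0.5926 + 0.7905 + 0.6667 + 0.6098 + 0.7742) / 6 = 0.692

0.692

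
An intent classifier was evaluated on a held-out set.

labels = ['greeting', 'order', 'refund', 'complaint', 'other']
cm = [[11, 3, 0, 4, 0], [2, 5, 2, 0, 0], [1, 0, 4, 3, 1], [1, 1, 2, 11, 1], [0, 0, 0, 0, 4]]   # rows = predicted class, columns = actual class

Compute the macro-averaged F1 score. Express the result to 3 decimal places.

0.628

Per-class F1 score (2·TP/(2·TP+FP+FN)):
  greeting: TP=11, FP=3+0+4+0=7, FN=2+1+1+0=4 → 22/33 = 0.6667
  order: TP=5, FP=2+2+0+0=4, FN=3+0+1+0=4 → 10/18 = 0.5556
  refund: TP=4, FP=1+0+3+1=5, FN=0+2+2+0=4 → 8/17 = 0.4706
  complaint: TP=11, FP=1+1+2+1=5, FN=4+0+3+0=7 → 22/34 = 0.6471
  other: TP=4, FP=0+0+0+0=0, FN=0+0+1+1=2 → 8/10 = 0.8000
Macro-F1 score = mean = (0.6667 + 0.5556 + 0.4706 + 0.6471 + 0.8000) / 5 = 0.628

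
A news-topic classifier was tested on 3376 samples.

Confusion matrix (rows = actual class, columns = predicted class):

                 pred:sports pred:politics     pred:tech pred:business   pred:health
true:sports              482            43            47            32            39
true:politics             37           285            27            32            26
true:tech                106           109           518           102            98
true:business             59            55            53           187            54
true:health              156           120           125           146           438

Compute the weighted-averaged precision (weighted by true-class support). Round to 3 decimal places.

Per-class precision (TP/(TP+FP)):
  sports: TP=482, FP=37+106+59+156=358 → 482/840 = 0.5738
  politics: TP=285, FP=43+109+55+120=327 → 285/612 = 0.4657
  tech: TP=518, FP=47+27+53+125=252 → 518/770 = 0.6727
  business: TP=187, FP=32+32+102+146=312 → 187/499 = 0.3747
  health: TP=438, FP=39+26+98+54=217 → 438/655 = 0.6687
Weighted-precision = Σ (supportᵢ/N)·precisionᵢ with N=3376: (643/3376)·0.5738 + (407/3376)·0.4657 + (933/3376)·0.6727 + (408/3376)·0.3747 + (985/3376)·0.6687 = 0.592

0.592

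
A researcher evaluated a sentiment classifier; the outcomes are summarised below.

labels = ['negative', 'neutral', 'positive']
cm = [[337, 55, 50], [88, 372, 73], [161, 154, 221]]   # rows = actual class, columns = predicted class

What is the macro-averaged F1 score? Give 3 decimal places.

0.609

Per-class F1 score (2·TP/(2·TP+FP+FN)):
  negative: TP=337, FP=88+161=249, FN=55+50=105 → 674/1028 = 0.6556
  neutral: TP=372, FP=55+154=209, FN=88+73=161 → 744/1114 = 0.6679
  positive: TP=221, FP=50+73=123, FN=161+154=315 → 442/880 = 0.5023
Macro-F1 score = mean = (0.6556 + 0.6679 + 0.5023) / 3 = 0.609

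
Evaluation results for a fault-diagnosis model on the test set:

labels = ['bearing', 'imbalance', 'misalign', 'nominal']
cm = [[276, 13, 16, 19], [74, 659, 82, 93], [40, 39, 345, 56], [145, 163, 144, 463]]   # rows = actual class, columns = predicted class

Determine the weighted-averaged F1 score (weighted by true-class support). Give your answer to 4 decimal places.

0.6617

Per-class F1 score (2·TP/(2·TP+FP+FN)):
  bearing: TP=276, FP=74+40+145=259, FN=13+16+19=48 → 552/859 = 0.64261
  imbalance: TP=659, FP=13+39+163=215, FN=74+82+93=249 → 1318/1782 = 0.73962
  misalign: TP=345, FP=16+82+144=242, FN=40+39+56=135 → 690/1067 = 0.64667
  nominal: TP=463, FP=19+93+56=168, FN=145+163+144=452 → 926/1546 = 0.59897
Weighted-F1 score = Σ (supportᵢ/N)·F1 scoreᵢ with N=2627: (324/2627)·0.64261 + (908/2627)·0.73962 + (480/2627)·0.64667 + (915/2627)·0.59897 = 0.6617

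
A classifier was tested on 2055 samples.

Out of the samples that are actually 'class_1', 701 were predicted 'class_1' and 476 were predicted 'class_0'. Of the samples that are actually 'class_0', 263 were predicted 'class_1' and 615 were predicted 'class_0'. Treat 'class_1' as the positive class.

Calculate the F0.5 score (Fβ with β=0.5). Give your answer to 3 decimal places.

0.696

Fβ = (1+β²)·TP / ((1+β²)·TP + β²·FN + FP), with β²=1/4
= 1.25·701 / (1.25·701 + 0.25·476 + 263) = 0.696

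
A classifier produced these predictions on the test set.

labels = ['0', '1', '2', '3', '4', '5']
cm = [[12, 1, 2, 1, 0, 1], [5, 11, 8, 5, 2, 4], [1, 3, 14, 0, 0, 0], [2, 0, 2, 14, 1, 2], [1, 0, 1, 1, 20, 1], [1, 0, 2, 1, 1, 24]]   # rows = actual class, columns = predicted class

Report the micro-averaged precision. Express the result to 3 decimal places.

Micro-averaging pools counts across classes: ΣTP=95, ΣFP=49, ΣFN=49.
Micro-precision = TP/(TP+FP) on pooled counts = 0.660 (equals overall accuracy in single-label multiclass).

0.660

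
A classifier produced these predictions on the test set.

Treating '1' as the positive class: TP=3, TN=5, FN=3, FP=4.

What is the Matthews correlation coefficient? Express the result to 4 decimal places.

0.0546

MCC = (TP·TN − FP·FN) / √((TP+FP)(TP+FN)(TN+FP)(TN+FN))
Numerator = 3·5 − 4·3 = 3
Denominator = √(7·6·9·8) = √3024 = 54.9909
MCC = 3 / 54.9909 = 0.0546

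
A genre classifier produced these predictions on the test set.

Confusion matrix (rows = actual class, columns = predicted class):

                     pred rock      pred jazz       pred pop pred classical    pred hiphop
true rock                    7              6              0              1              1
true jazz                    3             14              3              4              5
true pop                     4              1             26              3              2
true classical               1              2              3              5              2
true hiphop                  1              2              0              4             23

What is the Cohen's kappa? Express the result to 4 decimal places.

0.4997

Observed agreement pₒ = trace/N = 75/123 = 0.60976
Expected agreement pₑ = Σ (rowᵢ·colᵢ)/N² = (15·16 + 29·25 + 36·32 + 13·17 + 30·33)/123² = 0.21997
κ = (pₒ − pₑ)/(1 − pₑ) = (0.60976 − 0.21997)/(1 − 0.21997) = 0.4997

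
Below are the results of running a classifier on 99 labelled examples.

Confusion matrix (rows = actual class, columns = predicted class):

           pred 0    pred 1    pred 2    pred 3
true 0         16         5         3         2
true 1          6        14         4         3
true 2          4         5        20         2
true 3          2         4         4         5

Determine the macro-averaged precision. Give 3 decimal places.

0.533

Per-class precision (TP/(TP+FP)):
  0: TP=16, FP=6+4+2=12 → 16/28 = 0.5714
  1: TP=14, FP=5+5+4=14 → 14/28 = 0.5000
  2: TP=20, FP=3+4+4=11 → 20/31 = 0.6452
  3: TP=5, FP=2+3+2=7 → 5/12 = 0.4167
Macro-precision = mean = (0.5714 + 0.5000 + 0.6452 + 0.4167) / 4 = 0.533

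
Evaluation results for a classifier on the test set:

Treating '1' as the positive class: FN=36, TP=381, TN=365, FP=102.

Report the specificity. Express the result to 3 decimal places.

Specificity = TN/(TN+FP) = 365/(365+102) = 0.782

0.782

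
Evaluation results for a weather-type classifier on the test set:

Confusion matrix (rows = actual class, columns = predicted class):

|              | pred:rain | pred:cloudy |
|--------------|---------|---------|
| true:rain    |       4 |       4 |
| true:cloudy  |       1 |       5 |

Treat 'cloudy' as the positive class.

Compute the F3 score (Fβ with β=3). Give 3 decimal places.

0.794

Fβ = (1+β²)·TP / ((1+β²)·TP + β²·FN + FP), with β²=9
= 10·5 / (10·5 + 9·1 + 4) = 0.794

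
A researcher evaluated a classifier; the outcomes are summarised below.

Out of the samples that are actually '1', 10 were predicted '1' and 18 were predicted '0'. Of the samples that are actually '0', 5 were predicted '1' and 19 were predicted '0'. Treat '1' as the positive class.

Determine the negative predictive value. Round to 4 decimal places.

0.5135

NPV = TN/(TN+FN) = 19/(19+18) = 0.5135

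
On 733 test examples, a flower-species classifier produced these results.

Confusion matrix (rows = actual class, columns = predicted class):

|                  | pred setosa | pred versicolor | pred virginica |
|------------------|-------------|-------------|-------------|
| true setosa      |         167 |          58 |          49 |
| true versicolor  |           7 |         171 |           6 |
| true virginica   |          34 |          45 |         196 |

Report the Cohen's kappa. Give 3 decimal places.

0.596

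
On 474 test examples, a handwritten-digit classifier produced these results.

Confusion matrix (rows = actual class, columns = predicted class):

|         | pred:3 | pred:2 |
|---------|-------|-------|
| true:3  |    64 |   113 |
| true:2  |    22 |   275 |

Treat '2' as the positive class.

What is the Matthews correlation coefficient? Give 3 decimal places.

0.361

MCC = (TP·TN − FP·FN) / √((TP+FP)(TP+FN)(TN+FP)(TN+FN))
Numerator = 275·64 − 113·22 = 15114
Denominator = √(388·297·177·86) = √1754122392 = 41882.2444
MCC = 15114 / 41882.2444 = 0.361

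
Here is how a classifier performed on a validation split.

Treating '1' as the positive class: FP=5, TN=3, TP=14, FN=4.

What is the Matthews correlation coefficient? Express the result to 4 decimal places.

0.1590

MCC = (TP·TN − FP·FN) / √((TP+FP)(TP+FN)(TN+FP)(TN+FN))
Numerator = 14·3 − 5·4 = 22
Denominator = √(19·18·8·7) = √19152 = 138.3908
MCC = 22 / 138.3908 = 0.1590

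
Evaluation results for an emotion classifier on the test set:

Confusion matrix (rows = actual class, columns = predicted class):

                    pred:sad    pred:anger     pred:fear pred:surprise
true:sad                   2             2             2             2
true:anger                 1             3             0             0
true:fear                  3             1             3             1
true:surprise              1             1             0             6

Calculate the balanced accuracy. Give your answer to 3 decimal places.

0.531

Balanced accuracy = mean of per-class recall.
  sad: recall = 2/8 = 0.2500
  anger: recall = 3/4 = 0.7500
  fear: recall = 3/8 = 0.3750
  surprise: recall = 6/8 = 0.7500
Mean = (0.2500 + 0.7500 + 0.3750 + 0.7500) / 4 = 0.531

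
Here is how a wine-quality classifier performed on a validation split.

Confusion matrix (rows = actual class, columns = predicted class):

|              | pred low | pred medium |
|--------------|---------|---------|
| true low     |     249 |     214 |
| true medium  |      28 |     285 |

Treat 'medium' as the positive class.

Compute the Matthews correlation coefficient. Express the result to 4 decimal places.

0.4591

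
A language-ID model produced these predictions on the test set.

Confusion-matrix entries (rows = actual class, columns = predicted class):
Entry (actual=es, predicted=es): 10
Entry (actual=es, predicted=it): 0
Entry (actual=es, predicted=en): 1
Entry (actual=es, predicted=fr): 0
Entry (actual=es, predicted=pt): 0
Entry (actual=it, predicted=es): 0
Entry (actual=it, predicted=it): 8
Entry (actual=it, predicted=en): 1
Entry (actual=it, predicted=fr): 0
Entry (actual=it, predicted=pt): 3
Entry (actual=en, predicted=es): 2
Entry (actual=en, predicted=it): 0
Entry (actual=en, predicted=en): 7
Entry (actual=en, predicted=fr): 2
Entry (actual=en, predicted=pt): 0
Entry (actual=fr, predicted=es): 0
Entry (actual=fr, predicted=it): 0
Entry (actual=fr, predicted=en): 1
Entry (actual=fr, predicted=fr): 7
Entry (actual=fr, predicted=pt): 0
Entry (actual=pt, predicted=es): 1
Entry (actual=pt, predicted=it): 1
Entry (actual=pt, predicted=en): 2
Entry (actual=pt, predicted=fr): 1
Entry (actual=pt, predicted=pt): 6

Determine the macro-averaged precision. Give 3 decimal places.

0.722

Per-class precision (TP/(TP+FP)):
  es: TP=10, FP=0+2+0+1=3 → 10/13 = 0.7692
  it: TP=8, FP=0+0+0+1=1 → 8/9 = 0.8889
  en: TP=7, FP=1+1+1+2=5 → 7/12 = 0.5833
  fr: TP=7, FP=0+0+2+1=3 → 7/10 = 0.7000
  pt: TP=6, FP=0+3+0+0=3 → 6/9 = 0.6667
Macro-precision = mean = (0.7692 + 0.8889 + 0.5833 + 0.7000 + 0.6667) / 5 = 0.722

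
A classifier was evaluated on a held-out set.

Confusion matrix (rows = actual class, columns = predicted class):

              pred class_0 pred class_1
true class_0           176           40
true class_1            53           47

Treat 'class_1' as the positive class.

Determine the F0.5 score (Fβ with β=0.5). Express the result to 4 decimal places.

0.5246

Fβ = (1+β²)·TP / ((1+β²)·TP + β²·FN + FP), with β²=1/4
= 1.25·47 / (1.25·47 + 0.25·53 + 40) = 0.5246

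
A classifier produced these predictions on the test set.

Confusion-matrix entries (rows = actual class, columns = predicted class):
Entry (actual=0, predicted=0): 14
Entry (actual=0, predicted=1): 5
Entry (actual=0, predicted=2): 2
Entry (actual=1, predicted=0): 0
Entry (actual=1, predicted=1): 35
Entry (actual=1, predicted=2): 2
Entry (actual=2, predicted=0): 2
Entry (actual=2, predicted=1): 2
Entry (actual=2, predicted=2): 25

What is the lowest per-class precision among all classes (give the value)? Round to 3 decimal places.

0.833

Per-class precision (TP/(TP+FP)):
  0: TP=14, FP=0+2=2 → 14/16 = 0.8750
  1: TP=35, FP=5+2=7 → 35/42 = 0.8333
  2: TP=25, FP=2+2=4 → 25/29 = 0.8621
Lowest is class '1' with precision = 0.833.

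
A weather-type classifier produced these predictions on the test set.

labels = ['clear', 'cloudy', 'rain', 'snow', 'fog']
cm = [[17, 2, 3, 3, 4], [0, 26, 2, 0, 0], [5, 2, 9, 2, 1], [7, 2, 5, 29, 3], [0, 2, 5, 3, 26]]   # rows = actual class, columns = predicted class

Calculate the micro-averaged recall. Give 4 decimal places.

Micro-averaging pools counts across classes: ΣTP=107, ΣFP=51, ΣFN=51.
Micro-recall = TP/(TP+FN) on pooled counts = 0.6772 (equals overall accuracy in single-label multiclass).

0.6772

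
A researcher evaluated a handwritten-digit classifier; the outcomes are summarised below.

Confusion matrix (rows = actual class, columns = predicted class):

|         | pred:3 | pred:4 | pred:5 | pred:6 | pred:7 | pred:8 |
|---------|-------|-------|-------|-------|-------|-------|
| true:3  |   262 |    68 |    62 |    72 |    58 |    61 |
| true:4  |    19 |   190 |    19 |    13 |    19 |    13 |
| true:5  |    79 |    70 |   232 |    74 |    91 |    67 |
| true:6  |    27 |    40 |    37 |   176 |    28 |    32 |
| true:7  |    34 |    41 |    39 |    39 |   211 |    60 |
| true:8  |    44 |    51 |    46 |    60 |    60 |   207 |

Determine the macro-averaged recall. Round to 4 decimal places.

Per-class recall (TP/(TP+FN)):
  3: TP=262, FN=68+62+72+58+61=321 → 262/583 = 0.44940
  4: TP=190, FN=19+19+13+19+13=83 → 190/273 = 0.69597
  5: TP=232, FN=79+70+74+91+67=381 → 232/613 = 0.37847
  6: TP=176, FN=27+40+37+28+32=164 → 176/340 = 0.51765
  7: TP=211, FN=34+41+39+39+60=213 → 211/424 = 0.49764
  8: TP=207, FN=44+51+46+60+60=261 → 207/468 = 0.44231
Macro-recall = mean = (0.44940 + 0.69597 + 0.37847 + 0.51765 + 0.49764 + 0.44231) / 6 = 0.4969

0.4969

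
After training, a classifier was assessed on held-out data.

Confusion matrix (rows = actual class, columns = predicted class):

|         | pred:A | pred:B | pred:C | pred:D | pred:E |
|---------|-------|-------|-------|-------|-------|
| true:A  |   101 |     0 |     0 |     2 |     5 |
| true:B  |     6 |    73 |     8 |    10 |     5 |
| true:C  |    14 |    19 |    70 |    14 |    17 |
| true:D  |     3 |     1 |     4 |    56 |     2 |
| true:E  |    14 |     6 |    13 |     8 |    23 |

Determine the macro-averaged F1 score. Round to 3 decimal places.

Per-class F1 score (2·TP/(2·TP+FP+FN)):
  A: TP=101, FP=6+14+3+14=37, FN=0+0+2+5=7 → 202/246 = 0.8211
  B: TP=73, FP=0+19+1+6=26, FN=6+8+10+5=29 → 146/201 = 0.7264
  C: TP=70, FP=0+8+4+13=25, FN=14+19+14+17=64 → 140/229 = 0.6114
  D: TP=56, FP=2+10+14+8=34, FN=3+1+4+2=10 → 112/156 = 0.7179
  E: TP=23, FP=5+5+17+2=29, FN=14+6+13+8=41 → 46/116 = 0.3966
Macro-F1 score = mean = (0.8211 + 0.7264 + 0.6114 + 0.7179 + 0.3966) / 5 = 0.655

0.655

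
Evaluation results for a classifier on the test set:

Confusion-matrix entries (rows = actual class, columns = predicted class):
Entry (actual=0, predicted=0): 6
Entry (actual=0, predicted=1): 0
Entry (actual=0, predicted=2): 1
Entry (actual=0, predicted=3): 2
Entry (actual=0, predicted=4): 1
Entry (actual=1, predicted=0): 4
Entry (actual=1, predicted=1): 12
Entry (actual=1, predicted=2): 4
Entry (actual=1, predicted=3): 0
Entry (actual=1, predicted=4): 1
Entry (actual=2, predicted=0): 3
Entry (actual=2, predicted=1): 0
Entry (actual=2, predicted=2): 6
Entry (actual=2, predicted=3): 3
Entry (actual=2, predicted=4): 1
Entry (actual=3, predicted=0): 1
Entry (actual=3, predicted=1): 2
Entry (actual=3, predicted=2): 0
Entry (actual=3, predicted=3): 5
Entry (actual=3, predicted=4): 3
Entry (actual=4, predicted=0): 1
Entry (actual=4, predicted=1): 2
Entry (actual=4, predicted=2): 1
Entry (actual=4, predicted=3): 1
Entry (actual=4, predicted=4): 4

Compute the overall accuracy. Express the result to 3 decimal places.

Accuracy = trace / total = (6+12+6+5+4=33) / 64 = 33/64 = 0.516

0.516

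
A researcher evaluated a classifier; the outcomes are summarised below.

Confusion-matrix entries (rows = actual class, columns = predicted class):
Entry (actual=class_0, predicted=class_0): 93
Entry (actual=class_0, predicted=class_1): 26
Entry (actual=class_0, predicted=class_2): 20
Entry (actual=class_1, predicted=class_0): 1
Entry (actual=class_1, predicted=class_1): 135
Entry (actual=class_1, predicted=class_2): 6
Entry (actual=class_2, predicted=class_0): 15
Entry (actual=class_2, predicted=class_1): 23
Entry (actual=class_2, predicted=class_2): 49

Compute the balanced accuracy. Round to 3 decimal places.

0.728

Balanced accuracy = mean of per-class recall.
  class_0: recall = 93/139 = 0.6691
  class_1: recall = 135/142 = 0.9507
  class_2: recall = 49/87 = 0.5632
Mean = (0.6691 + 0.9507 + 0.5632) / 3 = 0.728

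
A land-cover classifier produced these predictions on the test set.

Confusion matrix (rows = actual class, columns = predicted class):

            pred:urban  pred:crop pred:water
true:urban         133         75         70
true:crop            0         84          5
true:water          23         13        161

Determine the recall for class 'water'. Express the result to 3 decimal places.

One-vs-rest for 'water': TP = diagonal; FP = other classes predicted 'water'; FN = 'water' predicted as other.
recall = TP/(TP+FN).
water: TP=161, FN=23+13=36 → 161/197 = 0.8173

0.817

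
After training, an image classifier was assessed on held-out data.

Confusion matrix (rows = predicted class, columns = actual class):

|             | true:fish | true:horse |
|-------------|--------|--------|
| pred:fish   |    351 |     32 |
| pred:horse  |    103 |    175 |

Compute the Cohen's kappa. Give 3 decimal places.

0.566

Observed agreement pₒ = trace/N = 526/661 = 0.7958
Expected agreement pₑ = Σ (rowᵢ·colᵢ)/N² = (454·383 + 207·278)/661² = 0.5297
κ = (pₒ − pₑ)/(1 − pₑ) = (0.7958 − 0.5297)/(1 − 0.5297) = 0.566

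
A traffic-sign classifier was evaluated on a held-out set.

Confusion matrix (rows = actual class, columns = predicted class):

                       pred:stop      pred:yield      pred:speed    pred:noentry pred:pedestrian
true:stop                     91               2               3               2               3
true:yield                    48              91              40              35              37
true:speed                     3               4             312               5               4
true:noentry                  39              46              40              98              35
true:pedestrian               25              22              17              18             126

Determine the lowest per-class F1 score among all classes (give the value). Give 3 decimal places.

Per-class F1 score (2·TP/(2·TP+FP+FN)):
  stop: TP=91, FP=48+3+39+25=115, FN=2+3+2+3=10 → 182/307 = 0.5928
  yield: TP=91, FP=2+4+46+22=74, FN=48+40+35+37=160 → 182/416 = 0.4375
  speed: TP=312, FP=3+40+40+17=100, FN=3+4+5+4=16 → 624/740 = 0.8432
  noentry: TP=98, FP=2+35+5+18=60, FN=39+46+40+35=160 → 196/416 = 0.4712
  pedestrian: TP=126, FP=3+37+4+35=79, FN=25+22+17+18=82 → 252/413 = 0.6102
Lowest is class 'yield' with F1 score = 0.438.

0.438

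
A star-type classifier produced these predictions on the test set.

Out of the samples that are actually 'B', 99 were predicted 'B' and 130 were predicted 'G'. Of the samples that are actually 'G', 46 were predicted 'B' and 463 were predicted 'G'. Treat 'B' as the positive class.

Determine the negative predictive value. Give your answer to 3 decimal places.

0.781

NPV = TN/(TN+FN) = 463/(463+130) = 0.781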